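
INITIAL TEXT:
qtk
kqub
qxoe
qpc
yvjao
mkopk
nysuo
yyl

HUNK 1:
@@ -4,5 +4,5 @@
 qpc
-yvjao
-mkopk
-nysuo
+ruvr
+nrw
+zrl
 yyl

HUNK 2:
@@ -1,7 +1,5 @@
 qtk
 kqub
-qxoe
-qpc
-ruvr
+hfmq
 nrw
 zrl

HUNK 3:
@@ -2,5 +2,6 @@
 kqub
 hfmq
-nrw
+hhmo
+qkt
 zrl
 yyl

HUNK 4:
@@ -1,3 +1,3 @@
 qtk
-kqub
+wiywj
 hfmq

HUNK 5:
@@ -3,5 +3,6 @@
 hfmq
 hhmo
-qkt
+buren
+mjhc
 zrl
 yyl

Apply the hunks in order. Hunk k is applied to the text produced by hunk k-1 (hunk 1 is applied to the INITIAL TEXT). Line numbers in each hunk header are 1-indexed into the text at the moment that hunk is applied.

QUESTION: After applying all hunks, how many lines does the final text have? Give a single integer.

Answer: 8

Derivation:
Hunk 1: at line 4 remove [yvjao,mkopk,nysuo] add [ruvr,nrw,zrl] -> 8 lines: qtk kqub qxoe qpc ruvr nrw zrl yyl
Hunk 2: at line 1 remove [qxoe,qpc,ruvr] add [hfmq] -> 6 lines: qtk kqub hfmq nrw zrl yyl
Hunk 3: at line 2 remove [nrw] add [hhmo,qkt] -> 7 lines: qtk kqub hfmq hhmo qkt zrl yyl
Hunk 4: at line 1 remove [kqub] add [wiywj] -> 7 lines: qtk wiywj hfmq hhmo qkt zrl yyl
Hunk 5: at line 3 remove [qkt] add [buren,mjhc] -> 8 lines: qtk wiywj hfmq hhmo buren mjhc zrl yyl
Final line count: 8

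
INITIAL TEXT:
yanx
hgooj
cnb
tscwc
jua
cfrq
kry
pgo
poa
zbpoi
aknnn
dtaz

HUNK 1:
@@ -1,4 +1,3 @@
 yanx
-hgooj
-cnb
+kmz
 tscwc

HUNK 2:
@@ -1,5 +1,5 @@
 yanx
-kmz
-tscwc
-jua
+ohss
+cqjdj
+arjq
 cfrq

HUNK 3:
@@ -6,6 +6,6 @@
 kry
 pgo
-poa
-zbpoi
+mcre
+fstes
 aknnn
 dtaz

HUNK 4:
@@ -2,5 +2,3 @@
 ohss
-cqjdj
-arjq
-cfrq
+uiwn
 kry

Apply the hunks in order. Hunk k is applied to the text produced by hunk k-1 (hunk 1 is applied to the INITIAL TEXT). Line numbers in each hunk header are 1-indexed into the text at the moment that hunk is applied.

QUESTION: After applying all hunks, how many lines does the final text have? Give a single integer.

Hunk 1: at line 1 remove [hgooj,cnb] add [kmz] -> 11 lines: yanx kmz tscwc jua cfrq kry pgo poa zbpoi aknnn dtaz
Hunk 2: at line 1 remove [kmz,tscwc,jua] add [ohss,cqjdj,arjq] -> 11 lines: yanx ohss cqjdj arjq cfrq kry pgo poa zbpoi aknnn dtaz
Hunk 3: at line 6 remove [poa,zbpoi] add [mcre,fstes] -> 11 lines: yanx ohss cqjdj arjq cfrq kry pgo mcre fstes aknnn dtaz
Hunk 4: at line 2 remove [cqjdj,arjq,cfrq] add [uiwn] -> 9 lines: yanx ohss uiwn kry pgo mcre fstes aknnn dtaz
Final line count: 9

Answer: 9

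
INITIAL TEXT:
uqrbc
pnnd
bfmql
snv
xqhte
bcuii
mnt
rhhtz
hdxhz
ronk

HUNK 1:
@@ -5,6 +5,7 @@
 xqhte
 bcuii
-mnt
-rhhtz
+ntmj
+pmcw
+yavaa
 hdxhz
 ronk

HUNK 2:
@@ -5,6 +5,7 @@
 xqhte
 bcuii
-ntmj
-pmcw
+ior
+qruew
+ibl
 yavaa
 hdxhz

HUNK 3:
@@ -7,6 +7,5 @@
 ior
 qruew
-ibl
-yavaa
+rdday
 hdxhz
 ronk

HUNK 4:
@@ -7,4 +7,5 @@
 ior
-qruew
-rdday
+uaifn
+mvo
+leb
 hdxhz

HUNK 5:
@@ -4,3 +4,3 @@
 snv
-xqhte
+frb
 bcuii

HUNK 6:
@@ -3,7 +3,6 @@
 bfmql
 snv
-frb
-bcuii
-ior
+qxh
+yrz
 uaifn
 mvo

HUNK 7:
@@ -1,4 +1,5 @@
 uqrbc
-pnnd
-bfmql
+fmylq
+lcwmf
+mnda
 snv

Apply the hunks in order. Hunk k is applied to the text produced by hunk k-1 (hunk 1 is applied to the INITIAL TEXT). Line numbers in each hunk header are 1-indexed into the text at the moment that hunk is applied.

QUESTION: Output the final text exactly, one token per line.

Answer: uqrbc
fmylq
lcwmf
mnda
snv
qxh
yrz
uaifn
mvo
leb
hdxhz
ronk

Derivation:
Hunk 1: at line 5 remove [mnt,rhhtz] add [ntmj,pmcw,yavaa] -> 11 lines: uqrbc pnnd bfmql snv xqhte bcuii ntmj pmcw yavaa hdxhz ronk
Hunk 2: at line 5 remove [ntmj,pmcw] add [ior,qruew,ibl] -> 12 lines: uqrbc pnnd bfmql snv xqhte bcuii ior qruew ibl yavaa hdxhz ronk
Hunk 3: at line 7 remove [ibl,yavaa] add [rdday] -> 11 lines: uqrbc pnnd bfmql snv xqhte bcuii ior qruew rdday hdxhz ronk
Hunk 4: at line 7 remove [qruew,rdday] add [uaifn,mvo,leb] -> 12 lines: uqrbc pnnd bfmql snv xqhte bcuii ior uaifn mvo leb hdxhz ronk
Hunk 5: at line 4 remove [xqhte] add [frb] -> 12 lines: uqrbc pnnd bfmql snv frb bcuii ior uaifn mvo leb hdxhz ronk
Hunk 6: at line 3 remove [frb,bcuii,ior] add [qxh,yrz] -> 11 lines: uqrbc pnnd bfmql snv qxh yrz uaifn mvo leb hdxhz ronk
Hunk 7: at line 1 remove [pnnd,bfmql] add [fmylq,lcwmf,mnda] -> 12 lines: uqrbc fmylq lcwmf mnda snv qxh yrz uaifn mvo leb hdxhz ronk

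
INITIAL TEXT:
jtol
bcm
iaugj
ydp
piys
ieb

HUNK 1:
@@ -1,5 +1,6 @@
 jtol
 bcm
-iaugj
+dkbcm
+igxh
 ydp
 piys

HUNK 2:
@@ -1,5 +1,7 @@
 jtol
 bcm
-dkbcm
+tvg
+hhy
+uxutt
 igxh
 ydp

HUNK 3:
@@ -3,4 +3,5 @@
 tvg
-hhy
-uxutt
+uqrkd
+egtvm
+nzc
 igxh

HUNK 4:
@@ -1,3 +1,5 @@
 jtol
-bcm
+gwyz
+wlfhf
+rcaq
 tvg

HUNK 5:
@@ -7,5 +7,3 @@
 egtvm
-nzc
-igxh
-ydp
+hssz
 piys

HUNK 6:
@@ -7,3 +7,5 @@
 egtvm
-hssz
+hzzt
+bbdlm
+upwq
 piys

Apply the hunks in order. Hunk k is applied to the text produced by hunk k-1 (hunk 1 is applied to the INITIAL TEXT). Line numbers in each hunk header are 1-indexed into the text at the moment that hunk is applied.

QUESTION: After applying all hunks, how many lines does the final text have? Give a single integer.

Answer: 12

Derivation:
Hunk 1: at line 1 remove [iaugj] add [dkbcm,igxh] -> 7 lines: jtol bcm dkbcm igxh ydp piys ieb
Hunk 2: at line 1 remove [dkbcm] add [tvg,hhy,uxutt] -> 9 lines: jtol bcm tvg hhy uxutt igxh ydp piys ieb
Hunk 3: at line 3 remove [hhy,uxutt] add [uqrkd,egtvm,nzc] -> 10 lines: jtol bcm tvg uqrkd egtvm nzc igxh ydp piys ieb
Hunk 4: at line 1 remove [bcm] add [gwyz,wlfhf,rcaq] -> 12 lines: jtol gwyz wlfhf rcaq tvg uqrkd egtvm nzc igxh ydp piys ieb
Hunk 5: at line 7 remove [nzc,igxh,ydp] add [hssz] -> 10 lines: jtol gwyz wlfhf rcaq tvg uqrkd egtvm hssz piys ieb
Hunk 6: at line 7 remove [hssz] add [hzzt,bbdlm,upwq] -> 12 lines: jtol gwyz wlfhf rcaq tvg uqrkd egtvm hzzt bbdlm upwq piys ieb
Final line count: 12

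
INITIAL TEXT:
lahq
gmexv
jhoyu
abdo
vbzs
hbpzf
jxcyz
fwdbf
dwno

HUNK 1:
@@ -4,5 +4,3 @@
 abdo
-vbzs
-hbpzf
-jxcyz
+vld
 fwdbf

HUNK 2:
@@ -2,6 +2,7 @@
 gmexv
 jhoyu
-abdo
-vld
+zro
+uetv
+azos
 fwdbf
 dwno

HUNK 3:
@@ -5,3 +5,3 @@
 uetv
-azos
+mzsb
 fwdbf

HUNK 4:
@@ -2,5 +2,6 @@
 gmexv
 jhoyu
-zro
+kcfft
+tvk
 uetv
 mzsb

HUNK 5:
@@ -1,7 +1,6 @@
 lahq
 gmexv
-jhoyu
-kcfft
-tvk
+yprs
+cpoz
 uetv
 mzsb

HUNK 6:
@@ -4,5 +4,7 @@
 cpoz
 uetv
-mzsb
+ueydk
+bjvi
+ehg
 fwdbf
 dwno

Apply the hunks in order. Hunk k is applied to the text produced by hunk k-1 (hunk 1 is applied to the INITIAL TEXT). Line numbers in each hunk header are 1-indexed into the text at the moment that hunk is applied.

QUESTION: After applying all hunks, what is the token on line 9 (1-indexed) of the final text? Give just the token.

Answer: fwdbf

Derivation:
Hunk 1: at line 4 remove [vbzs,hbpzf,jxcyz] add [vld] -> 7 lines: lahq gmexv jhoyu abdo vld fwdbf dwno
Hunk 2: at line 2 remove [abdo,vld] add [zro,uetv,azos] -> 8 lines: lahq gmexv jhoyu zro uetv azos fwdbf dwno
Hunk 3: at line 5 remove [azos] add [mzsb] -> 8 lines: lahq gmexv jhoyu zro uetv mzsb fwdbf dwno
Hunk 4: at line 2 remove [zro] add [kcfft,tvk] -> 9 lines: lahq gmexv jhoyu kcfft tvk uetv mzsb fwdbf dwno
Hunk 5: at line 1 remove [jhoyu,kcfft,tvk] add [yprs,cpoz] -> 8 lines: lahq gmexv yprs cpoz uetv mzsb fwdbf dwno
Hunk 6: at line 4 remove [mzsb] add [ueydk,bjvi,ehg] -> 10 lines: lahq gmexv yprs cpoz uetv ueydk bjvi ehg fwdbf dwno
Final line 9: fwdbf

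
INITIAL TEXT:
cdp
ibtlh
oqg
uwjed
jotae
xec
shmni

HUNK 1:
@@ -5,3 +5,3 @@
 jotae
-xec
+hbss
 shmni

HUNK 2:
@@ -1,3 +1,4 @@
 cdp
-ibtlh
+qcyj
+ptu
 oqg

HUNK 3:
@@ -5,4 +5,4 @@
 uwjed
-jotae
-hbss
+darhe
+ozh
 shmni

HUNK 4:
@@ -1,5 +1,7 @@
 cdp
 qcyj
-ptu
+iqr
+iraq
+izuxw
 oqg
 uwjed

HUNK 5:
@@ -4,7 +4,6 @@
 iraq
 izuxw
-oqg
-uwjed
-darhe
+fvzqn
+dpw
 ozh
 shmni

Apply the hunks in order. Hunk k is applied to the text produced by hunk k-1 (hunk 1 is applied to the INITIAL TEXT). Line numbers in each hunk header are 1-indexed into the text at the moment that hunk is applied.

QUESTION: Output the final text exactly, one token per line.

Answer: cdp
qcyj
iqr
iraq
izuxw
fvzqn
dpw
ozh
shmni

Derivation:
Hunk 1: at line 5 remove [xec] add [hbss] -> 7 lines: cdp ibtlh oqg uwjed jotae hbss shmni
Hunk 2: at line 1 remove [ibtlh] add [qcyj,ptu] -> 8 lines: cdp qcyj ptu oqg uwjed jotae hbss shmni
Hunk 3: at line 5 remove [jotae,hbss] add [darhe,ozh] -> 8 lines: cdp qcyj ptu oqg uwjed darhe ozh shmni
Hunk 4: at line 1 remove [ptu] add [iqr,iraq,izuxw] -> 10 lines: cdp qcyj iqr iraq izuxw oqg uwjed darhe ozh shmni
Hunk 5: at line 4 remove [oqg,uwjed,darhe] add [fvzqn,dpw] -> 9 lines: cdp qcyj iqr iraq izuxw fvzqn dpw ozh shmni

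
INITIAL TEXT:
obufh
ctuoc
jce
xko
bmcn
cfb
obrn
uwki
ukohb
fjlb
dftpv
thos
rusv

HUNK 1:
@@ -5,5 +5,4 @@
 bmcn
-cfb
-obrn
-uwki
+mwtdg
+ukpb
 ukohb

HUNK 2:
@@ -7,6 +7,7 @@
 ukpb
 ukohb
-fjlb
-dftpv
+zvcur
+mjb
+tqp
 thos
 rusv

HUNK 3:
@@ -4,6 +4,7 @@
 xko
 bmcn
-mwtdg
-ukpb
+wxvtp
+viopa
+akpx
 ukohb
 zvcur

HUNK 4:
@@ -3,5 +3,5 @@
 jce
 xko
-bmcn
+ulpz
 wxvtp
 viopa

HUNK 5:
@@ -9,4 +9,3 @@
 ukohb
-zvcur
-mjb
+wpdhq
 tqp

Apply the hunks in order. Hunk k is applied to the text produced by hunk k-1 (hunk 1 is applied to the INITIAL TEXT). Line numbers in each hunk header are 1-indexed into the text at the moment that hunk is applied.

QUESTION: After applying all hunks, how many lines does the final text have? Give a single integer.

Answer: 13

Derivation:
Hunk 1: at line 5 remove [cfb,obrn,uwki] add [mwtdg,ukpb] -> 12 lines: obufh ctuoc jce xko bmcn mwtdg ukpb ukohb fjlb dftpv thos rusv
Hunk 2: at line 7 remove [fjlb,dftpv] add [zvcur,mjb,tqp] -> 13 lines: obufh ctuoc jce xko bmcn mwtdg ukpb ukohb zvcur mjb tqp thos rusv
Hunk 3: at line 4 remove [mwtdg,ukpb] add [wxvtp,viopa,akpx] -> 14 lines: obufh ctuoc jce xko bmcn wxvtp viopa akpx ukohb zvcur mjb tqp thos rusv
Hunk 4: at line 3 remove [bmcn] add [ulpz] -> 14 lines: obufh ctuoc jce xko ulpz wxvtp viopa akpx ukohb zvcur mjb tqp thos rusv
Hunk 5: at line 9 remove [zvcur,mjb] add [wpdhq] -> 13 lines: obufh ctuoc jce xko ulpz wxvtp viopa akpx ukohb wpdhq tqp thos rusv
Final line count: 13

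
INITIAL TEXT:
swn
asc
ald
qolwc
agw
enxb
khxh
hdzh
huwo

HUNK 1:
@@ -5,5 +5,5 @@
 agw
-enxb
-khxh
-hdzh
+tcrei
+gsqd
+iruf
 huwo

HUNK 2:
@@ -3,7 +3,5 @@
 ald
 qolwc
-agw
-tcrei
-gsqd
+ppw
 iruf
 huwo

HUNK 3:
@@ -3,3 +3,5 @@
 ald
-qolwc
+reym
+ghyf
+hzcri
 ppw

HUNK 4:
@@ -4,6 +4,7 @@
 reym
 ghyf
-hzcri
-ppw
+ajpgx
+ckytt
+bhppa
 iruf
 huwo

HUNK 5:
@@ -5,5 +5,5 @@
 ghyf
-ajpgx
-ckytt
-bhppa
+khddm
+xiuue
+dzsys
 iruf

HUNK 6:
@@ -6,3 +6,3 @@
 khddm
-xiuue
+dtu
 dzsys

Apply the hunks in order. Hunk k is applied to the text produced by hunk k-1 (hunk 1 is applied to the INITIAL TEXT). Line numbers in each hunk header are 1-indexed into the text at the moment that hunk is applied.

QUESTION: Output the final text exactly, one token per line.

Answer: swn
asc
ald
reym
ghyf
khddm
dtu
dzsys
iruf
huwo

Derivation:
Hunk 1: at line 5 remove [enxb,khxh,hdzh] add [tcrei,gsqd,iruf] -> 9 lines: swn asc ald qolwc agw tcrei gsqd iruf huwo
Hunk 2: at line 3 remove [agw,tcrei,gsqd] add [ppw] -> 7 lines: swn asc ald qolwc ppw iruf huwo
Hunk 3: at line 3 remove [qolwc] add [reym,ghyf,hzcri] -> 9 lines: swn asc ald reym ghyf hzcri ppw iruf huwo
Hunk 4: at line 4 remove [hzcri,ppw] add [ajpgx,ckytt,bhppa] -> 10 lines: swn asc ald reym ghyf ajpgx ckytt bhppa iruf huwo
Hunk 5: at line 5 remove [ajpgx,ckytt,bhppa] add [khddm,xiuue,dzsys] -> 10 lines: swn asc ald reym ghyf khddm xiuue dzsys iruf huwo
Hunk 6: at line 6 remove [xiuue] add [dtu] -> 10 lines: swn asc ald reym ghyf khddm dtu dzsys iruf huwo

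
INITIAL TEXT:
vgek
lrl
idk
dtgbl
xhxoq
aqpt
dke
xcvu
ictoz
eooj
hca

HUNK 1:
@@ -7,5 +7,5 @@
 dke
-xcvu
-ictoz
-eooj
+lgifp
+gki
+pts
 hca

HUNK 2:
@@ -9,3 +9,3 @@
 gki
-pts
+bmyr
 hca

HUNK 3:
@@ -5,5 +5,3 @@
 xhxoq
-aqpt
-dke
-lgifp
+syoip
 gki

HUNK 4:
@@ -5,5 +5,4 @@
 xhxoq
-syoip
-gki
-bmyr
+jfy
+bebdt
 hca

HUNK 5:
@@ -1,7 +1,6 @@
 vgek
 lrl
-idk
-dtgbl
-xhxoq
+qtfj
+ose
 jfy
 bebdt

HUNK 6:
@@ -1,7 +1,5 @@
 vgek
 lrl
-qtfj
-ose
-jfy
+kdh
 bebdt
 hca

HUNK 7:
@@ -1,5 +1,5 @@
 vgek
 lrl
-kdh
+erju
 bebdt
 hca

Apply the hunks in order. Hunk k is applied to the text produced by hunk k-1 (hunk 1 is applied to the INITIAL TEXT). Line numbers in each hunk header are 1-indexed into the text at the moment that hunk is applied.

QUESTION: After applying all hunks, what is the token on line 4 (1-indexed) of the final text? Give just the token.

Answer: bebdt

Derivation:
Hunk 1: at line 7 remove [xcvu,ictoz,eooj] add [lgifp,gki,pts] -> 11 lines: vgek lrl idk dtgbl xhxoq aqpt dke lgifp gki pts hca
Hunk 2: at line 9 remove [pts] add [bmyr] -> 11 lines: vgek lrl idk dtgbl xhxoq aqpt dke lgifp gki bmyr hca
Hunk 3: at line 5 remove [aqpt,dke,lgifp] add [syoip] -> 9 lines: vgek lrl idk dtgbl xhxoq syoip gki bmyr hca
Hunk 4: at line 5 remove [syoip,gki,bmyr] add [jfy,bebdt] -> 8 lines: vgek lrl idk dtgbl xhxoq jfy bebdt hca
Hunk 5: at line 1 remove [idk,dtgbl,xhxoq] add [qtfj,ose] -> 7 lines: vgek lrl qtfj ose jfy bebdt hca
Hunk 6: at line 1 remove [qtfj,ose,jfy] add [kdh] -> 5 lines: vgek lrl kdh bebdt hca
Hunk 7: at line 1 remove [kdh] add [erju] -> 5 lines: vgek lrl erju bebdt hca
Final line 4: bebdt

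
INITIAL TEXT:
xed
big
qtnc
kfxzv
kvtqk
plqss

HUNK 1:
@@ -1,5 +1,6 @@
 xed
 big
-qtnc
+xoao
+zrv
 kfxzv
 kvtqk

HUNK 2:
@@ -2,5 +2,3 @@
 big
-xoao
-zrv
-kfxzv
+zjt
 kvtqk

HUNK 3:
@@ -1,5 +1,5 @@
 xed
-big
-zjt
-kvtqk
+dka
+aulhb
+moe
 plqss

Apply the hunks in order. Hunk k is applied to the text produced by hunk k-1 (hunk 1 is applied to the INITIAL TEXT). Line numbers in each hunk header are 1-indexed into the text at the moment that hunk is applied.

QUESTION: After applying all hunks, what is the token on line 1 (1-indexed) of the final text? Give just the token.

Answer: xed

Derivation:
Hunk 1: at line 1 remove [qtnc] add [xoao,zrv] -> 7 lines: xed big xoao zrv kfxzv kvtqk plqss
Hunk 2: at line 2 remove [xoao,zrv,kfxzv] add [zjt] -> 5 lines: xed big zjt kvtqk plqss
Hunk 3: at line 1 remove [big,zjt,kvtqk] add [dka,aulhb,moe] -> 5 lines: xed dka aulhb moe plqss
Final line 1: xed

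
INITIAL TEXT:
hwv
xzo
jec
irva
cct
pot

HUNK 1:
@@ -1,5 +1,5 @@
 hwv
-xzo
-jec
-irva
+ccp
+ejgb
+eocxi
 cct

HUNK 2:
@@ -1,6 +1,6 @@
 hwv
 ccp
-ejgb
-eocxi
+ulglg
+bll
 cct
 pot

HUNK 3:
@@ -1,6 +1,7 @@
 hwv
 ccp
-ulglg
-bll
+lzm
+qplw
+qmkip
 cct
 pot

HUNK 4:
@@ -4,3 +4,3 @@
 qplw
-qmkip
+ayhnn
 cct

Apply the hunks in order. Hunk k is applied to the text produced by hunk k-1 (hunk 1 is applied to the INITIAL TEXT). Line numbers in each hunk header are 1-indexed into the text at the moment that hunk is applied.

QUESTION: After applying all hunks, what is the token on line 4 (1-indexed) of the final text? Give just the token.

Answer: qplw

Derivation:
Hunk 1: at line 1 remove [xzo,jec,irva] add [ccp,ejgb,eocxi] -> 6 lines: hwv ccp ejgb eocxi cct pot
Hunk 2: at line 1 remove [ejgb,eocxi] add [ulglg,bll] -> 6 lines: hwv ccp ulglg bll cct pot
Hunk 3: at line 1 remove [ulglg,bll] add [lzm,qplw,qmkip] -> 7 lines: hwv ccp lzm qplw qmkip cct pot
Hunk 4: at line 4 remove [qmkip] add [ayhnn] -> 7 lines: hwv ccp lzm qplw ayhnn cct pot
Final line 4: qplw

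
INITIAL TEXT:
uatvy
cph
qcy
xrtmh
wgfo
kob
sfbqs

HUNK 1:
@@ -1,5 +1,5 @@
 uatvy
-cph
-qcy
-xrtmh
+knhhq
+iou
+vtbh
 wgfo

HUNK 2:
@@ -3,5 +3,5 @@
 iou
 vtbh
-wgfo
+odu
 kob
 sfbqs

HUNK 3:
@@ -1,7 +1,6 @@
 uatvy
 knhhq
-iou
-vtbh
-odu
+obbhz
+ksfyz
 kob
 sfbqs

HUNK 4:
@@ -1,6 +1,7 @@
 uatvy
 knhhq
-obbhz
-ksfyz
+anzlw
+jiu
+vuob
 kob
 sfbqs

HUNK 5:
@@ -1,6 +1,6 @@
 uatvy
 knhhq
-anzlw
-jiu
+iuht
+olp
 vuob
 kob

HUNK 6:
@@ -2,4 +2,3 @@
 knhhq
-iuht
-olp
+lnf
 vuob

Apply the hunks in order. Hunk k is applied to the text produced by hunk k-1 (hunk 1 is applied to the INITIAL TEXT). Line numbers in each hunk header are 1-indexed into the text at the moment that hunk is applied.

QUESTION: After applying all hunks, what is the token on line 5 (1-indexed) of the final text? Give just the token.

Answer: kob

Derivation:
Hunk 1: at line 1 remove [cph,qcy,xrtmh] add [knhhq,iou,vtbh] -> 7 lines: uatvy knhhq iou vtbh wgfo kob sfbqs
Hunk 2: at line 3 remove [wgfo] add [odu] -> 7 lines: uatvy knhhq iou vtbh odu kob sfbqs
Hunk 3: at line 1 remove [iou,vtbh,odu] add [obbhz,ksfyz] -> 6 lines: uatvy knhhq obbhz ksfyz kob sfbqs
Hunk 4: at line 1 remove [obbhz,ksfyz] add [anzlw,jiu,vuob] -> 7 lines: uatvy knhhq anzlw jiu vuob kob sfbqs
Hunk 5: at line 1 remove [anzlw,jiu] add [iuht,olp] -> 7 lines: uatvy knhhq iuht olp vuob kob sfbqs
Hunk 6: at line 2 remove [iuht,olp] add [lnf] -> 6 lines: uatvy knhhq lnf vuob kob sfbqs
Final line 5: kob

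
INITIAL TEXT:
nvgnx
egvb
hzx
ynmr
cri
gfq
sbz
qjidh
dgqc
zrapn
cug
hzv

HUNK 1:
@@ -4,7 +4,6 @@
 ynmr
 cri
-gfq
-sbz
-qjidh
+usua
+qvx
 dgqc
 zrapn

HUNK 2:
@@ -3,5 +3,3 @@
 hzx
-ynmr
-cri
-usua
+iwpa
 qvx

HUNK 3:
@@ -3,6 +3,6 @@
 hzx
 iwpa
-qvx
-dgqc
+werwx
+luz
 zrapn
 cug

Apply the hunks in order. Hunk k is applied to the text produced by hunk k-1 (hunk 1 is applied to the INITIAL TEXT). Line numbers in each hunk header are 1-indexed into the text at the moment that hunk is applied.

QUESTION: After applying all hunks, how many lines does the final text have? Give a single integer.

Answer: 9

Derivation:
Hunk 1: at line 4 remove [gfq,sbz,qjidh] add [usua,qvx] -> 11 lines: nvgnx egvb hzx ynmr cri usua qvx dgqc zrapn cug hzv
Hunk 2: at line 3 remove [ynmr,cri,usua] add [iwpa] -> 9 lines: nvgnx egvb hzx iwpa qvx dgqc zrapn cug hzv
Hunk 3: at line 3 remove [qvx,dgqc] add [werwx,luz] -> 9 lines: nvgnx egvb hzx iwpa werwx luz zrapn cug hzv
Final line count: 9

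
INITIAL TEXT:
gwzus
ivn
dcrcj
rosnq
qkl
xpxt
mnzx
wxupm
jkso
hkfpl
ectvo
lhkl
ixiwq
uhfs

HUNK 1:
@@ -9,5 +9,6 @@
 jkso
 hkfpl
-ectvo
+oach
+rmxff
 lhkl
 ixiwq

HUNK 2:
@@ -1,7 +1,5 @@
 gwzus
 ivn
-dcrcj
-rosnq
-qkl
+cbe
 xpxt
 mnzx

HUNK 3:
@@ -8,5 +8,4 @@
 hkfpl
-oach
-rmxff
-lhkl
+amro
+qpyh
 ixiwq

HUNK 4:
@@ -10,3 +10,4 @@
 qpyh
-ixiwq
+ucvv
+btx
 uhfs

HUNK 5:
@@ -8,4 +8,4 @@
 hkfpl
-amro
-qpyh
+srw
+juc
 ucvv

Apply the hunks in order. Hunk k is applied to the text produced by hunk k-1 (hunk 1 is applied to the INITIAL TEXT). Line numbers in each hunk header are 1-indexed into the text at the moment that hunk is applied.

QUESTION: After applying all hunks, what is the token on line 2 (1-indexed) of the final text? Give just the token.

Hunk 1: at line 9 remove [ectvo] add [oach,rmxff] -> 15 lines: gwzus ivn dcrcj rosnq qkl xpxt mnzx wxupm jkso hkfpl oach rmxff lhkl ixiwq uhfs
Hunk 2: at line 1 remove [dcrcj,rosnq,qkl] add [cbe] -> 13 lines: gwzus ivn cbe xpxt mnzx wxupm jkso hkfpl oach rmxff lhkl ixiwq uhfs
Hunk 3: at line 8 remove [oach,rmxff,lhkl] add [amro,qpyh] -> 12 lines: gwzus ivn cbe xpxt mnzx wxupm jkso hkfpl amro qpyh ixiwq uhfs
Hunk 4: at line 10 remove [ixiwq] add [ucvv,btx] -> 13 lines: gwzus ivn cbe xpxt mnzx wxupm jkso hkfpl amro qpyh ucvv btx uhfs
Hunk 5: at line 8 remove [amro,qpyh] add [srw,juc] -> 13 lines: gwzus ivn cbe xpxt mnzx wxupm jkso hkfpl srw juc ucvv btx uhfs
Final line 2: ivn

Answer: ivn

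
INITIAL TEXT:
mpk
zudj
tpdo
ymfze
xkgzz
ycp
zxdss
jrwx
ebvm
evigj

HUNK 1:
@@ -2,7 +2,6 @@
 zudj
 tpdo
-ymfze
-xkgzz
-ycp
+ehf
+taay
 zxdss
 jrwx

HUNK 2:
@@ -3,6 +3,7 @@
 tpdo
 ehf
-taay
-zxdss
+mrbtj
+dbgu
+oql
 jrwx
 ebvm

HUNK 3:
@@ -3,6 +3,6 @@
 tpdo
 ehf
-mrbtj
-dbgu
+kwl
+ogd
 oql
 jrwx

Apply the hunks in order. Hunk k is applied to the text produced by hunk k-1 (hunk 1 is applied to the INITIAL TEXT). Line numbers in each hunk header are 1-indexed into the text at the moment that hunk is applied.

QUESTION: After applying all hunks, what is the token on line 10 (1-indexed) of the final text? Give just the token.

Answer: evigj

Derivation:
Hunk 1: at line 2 remove [ymfze,xkgzz,ycp] add [ehf,taay] -> 9 lines: mpk zudj tpdo ehf taay zxdss jrwx ebvm evigj
Hunk 2: at line 3 remove [taay,zxdss] add [mrbtj,dbgu,oql] -> 10 lines: mpk zudj tpdo ehf mrbtj dbgu oql jrwx ebvm evigj
Hunk 3: at line 3 remove [mrbtj,dbgu] add [kwl,ogd] -> 10 lines: mpk zudj tpdo ehf kwl ogd oql jrwx ebvm evigj
Final line 10: evigj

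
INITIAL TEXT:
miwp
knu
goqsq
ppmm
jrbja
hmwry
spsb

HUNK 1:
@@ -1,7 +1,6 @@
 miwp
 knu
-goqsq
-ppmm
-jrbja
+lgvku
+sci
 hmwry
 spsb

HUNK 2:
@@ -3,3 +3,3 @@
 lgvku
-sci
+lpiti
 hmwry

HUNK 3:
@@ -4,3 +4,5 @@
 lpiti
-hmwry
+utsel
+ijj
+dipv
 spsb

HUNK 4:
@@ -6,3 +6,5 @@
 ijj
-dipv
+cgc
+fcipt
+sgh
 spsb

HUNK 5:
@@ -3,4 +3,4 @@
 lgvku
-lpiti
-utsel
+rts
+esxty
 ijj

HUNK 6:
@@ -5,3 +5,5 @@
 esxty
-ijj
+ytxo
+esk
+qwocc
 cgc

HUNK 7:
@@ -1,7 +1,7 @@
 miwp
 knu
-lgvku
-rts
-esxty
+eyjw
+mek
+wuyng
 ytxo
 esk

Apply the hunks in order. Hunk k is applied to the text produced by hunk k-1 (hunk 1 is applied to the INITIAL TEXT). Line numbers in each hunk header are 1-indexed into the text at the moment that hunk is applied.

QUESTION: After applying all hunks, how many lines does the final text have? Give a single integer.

Hunk 1: at line 1 remove [goqsq,ppmm,jrbja] add [lgvku,sci] -> 6 lines: miwp knu lgvku sci hmwry spsb
Hunk 2: at line 3 remove [sci] add [lpiti] -> 6 lines: miwp knu lgvku lpiti hmwry spsb
Hunk 3: at line 4 remove [hmwry] add [utsel,ijj,dipv] -> 8 lines: miwp knu lgvku lpiti utsel ijj dipv spsb
Hunk 4: at line 6 remove [dipv] add [cgc,fcipt,sgh] -> 10 lines: miwp knu lgvku lpiti utsel ijj cgc fcipt sgh spsb
Hunk 5: at line 3 remove [lpiti,utsel] add [rts,esxty] -> 10 lines: miwp knu lgvku rts esxty ijj cgc fcipt sgh spsb
Hunk 6: at line 5 remove [ijj] add [ytxo,esk,qwocc] -> 12 lines: miwp knu lgvku rts esxty ytxo esk qwocc cgc fcipt sgh spsb
Hunk 7: at line 1 remove [lgvku,rts,esxty] add [eyjw,mek,wuyng] -> 12 lines: miwp knu eyjw mek wuyng ytxo esk qwocc cgc fcipt sgh spsb
Final line count: 12

Answer: 12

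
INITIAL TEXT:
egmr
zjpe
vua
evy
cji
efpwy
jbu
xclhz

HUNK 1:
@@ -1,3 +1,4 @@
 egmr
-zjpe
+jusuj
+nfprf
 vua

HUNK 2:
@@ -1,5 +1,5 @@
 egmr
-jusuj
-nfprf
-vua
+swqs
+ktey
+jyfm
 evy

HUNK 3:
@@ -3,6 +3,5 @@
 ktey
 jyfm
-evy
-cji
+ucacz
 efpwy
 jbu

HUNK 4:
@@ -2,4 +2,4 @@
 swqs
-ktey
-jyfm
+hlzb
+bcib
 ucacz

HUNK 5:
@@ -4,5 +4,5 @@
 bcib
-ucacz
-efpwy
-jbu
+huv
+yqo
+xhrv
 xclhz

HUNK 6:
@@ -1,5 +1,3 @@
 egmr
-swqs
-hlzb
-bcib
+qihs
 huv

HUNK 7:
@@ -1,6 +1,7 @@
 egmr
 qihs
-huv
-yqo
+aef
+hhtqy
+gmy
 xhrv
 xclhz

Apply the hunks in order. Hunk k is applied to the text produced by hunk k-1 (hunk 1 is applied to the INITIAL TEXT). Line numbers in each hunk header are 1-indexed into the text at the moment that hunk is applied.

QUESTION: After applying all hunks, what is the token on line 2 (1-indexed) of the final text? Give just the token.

Answer: qihs

Derivation:
Hunk 1: at line 1 remove [zjpe] add [jusuj,nfprf] -> 9 lines: egmr jusuj nfprf vua evy cji efpwy jbu xclhz
Hunk 2: at line 1 remove [jusuj,nfprf,vua] add [swqs,ktey,jyfm] -> 9 lines: egmr swqs ktey jyfm evy cji efpwy jbu xclhz
Hunk 3: at line 3 remove [evy,cji] add [ucacz] -> 8 lines: egmr swqs ktey jyfm ucacz efpwy jbu xclhz
Hunk 4: at line 2 remove [ktey,jyfm] add [hlzb,bcib] -> 8 lines: egmr swqs hlzb bcib ucacz efpwy jbu xclhz
Hunk 5: at line 4 remove [ucacz,efpwy,jbu] add [huv,yqo,xhrv] -> 8 lines: egmr swqs hlzb bcib huv yqo xhrv xclhz
Hunk 6: at line 1 remove [swqs,hlzb,bcib] add [qihs] -> 6 lines: egmr qihs huv yqo xhrv xclhz
Hunk 7: at line 1 remove [huv,yqo] add [aef,hhtqy,gmy] -> 7 lines: egmr qihs aef hhtqy gmy xhrv xclhz
Final line 2: qihs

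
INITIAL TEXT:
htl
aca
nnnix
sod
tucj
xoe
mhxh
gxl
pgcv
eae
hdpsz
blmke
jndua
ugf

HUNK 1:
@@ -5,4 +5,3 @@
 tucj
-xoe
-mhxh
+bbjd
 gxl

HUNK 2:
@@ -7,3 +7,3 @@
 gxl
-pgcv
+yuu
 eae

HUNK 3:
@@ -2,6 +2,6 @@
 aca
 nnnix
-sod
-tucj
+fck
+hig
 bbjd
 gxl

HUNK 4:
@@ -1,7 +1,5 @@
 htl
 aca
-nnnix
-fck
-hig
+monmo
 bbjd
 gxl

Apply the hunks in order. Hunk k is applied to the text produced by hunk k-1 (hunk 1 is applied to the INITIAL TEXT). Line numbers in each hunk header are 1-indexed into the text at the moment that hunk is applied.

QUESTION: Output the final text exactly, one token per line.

Hunk 1: at line 5 remove [xoe,mhxh] add [bbjd] -> 13 lines: htl aca nnnix sod tucj bbjd gxl pgcv eae hdpsz blmke jndua ugf
Hunk 2: at line 7 remove [pgcv] add [yuu] -> 13 lines: htl aca nnnix sod tucj bbjd gxl yuu eae hdpsz blmke jndua ugf
Hunk 3: at line 2 remove [sod,tucj] add [fck,hig] -> 13 lines: htl aca nnnix fck hig bbjd gxl yuu eae hdpsz blmke jndua ugf
Hunk 4: at line 1 remove [nnnix,fck,hig] add [monmo] -> 11 lines: htl aca monmo bbjd gxl yuu eae hdpsz blmke jndua ugf

Answer: htl
aca
monmo
bbjd
gxl
yuu
eae
hdpsz
blmke
jndua
ugf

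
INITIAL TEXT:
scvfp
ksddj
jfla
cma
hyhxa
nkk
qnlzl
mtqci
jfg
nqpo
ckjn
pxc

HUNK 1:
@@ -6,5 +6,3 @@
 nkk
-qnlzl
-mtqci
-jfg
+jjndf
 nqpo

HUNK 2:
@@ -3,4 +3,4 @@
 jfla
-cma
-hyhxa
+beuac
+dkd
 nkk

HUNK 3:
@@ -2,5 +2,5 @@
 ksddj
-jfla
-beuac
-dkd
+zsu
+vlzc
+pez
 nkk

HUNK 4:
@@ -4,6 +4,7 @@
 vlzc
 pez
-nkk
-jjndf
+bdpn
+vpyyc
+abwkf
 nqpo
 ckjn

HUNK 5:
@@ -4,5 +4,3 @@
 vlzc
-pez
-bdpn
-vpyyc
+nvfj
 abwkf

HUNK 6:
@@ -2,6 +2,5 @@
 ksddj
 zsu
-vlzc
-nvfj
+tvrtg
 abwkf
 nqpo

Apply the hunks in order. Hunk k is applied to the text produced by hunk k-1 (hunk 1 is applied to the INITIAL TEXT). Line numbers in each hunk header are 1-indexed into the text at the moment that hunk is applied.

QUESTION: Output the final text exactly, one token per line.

Answer: scvfp
ksddj
zsu
tvrtg
abwkf
nqpo
ckjn
pxc

Derivation:
Hunk 1: at line 6 remove [qnlzl,mtqci,jfg] add [jjndf] -> 10 lines: scvfp ksddj jfla cma hyhxa nkk jjndf nqpo ckjn pxc
Hunk 2: at line 3 remove [cma,hyhxa] add [beuac,dkd] -> 10 lines: scvfp ksddj jfla beuac dkd nkk jjndf nqpo ckjn pxc
Hunk 3: at line 2 remove [jfla,beuac,dkd] add [zsu,vlzc,pez] -> 10 lines: scvfp ksddj zsu vlzc pez nkk jjndf nqpo ckjn pxc
Hunk 4: at line 4 remove [nkk,jjndf] add [bdpn,vpyyc,abwkf] -> 11 lines: scvfp ksddj zsu vlzc pez bdpn vpyyc abwkf nqpo ckjn pxc
Hunk 5: at line 4 remove [pez,bdpn,vpyyc] add [nvfj] -> 9 lines: scvfp ksddj zsu vlzc nvfj abwkf nqpo ckjn pxc
Hunk 6: at line 2 remove [vlzc,nvfj] add [tvrtg] -> 8 lines: scvfp ksddj zsu tvrtg abwkf nqpo ckjn pxc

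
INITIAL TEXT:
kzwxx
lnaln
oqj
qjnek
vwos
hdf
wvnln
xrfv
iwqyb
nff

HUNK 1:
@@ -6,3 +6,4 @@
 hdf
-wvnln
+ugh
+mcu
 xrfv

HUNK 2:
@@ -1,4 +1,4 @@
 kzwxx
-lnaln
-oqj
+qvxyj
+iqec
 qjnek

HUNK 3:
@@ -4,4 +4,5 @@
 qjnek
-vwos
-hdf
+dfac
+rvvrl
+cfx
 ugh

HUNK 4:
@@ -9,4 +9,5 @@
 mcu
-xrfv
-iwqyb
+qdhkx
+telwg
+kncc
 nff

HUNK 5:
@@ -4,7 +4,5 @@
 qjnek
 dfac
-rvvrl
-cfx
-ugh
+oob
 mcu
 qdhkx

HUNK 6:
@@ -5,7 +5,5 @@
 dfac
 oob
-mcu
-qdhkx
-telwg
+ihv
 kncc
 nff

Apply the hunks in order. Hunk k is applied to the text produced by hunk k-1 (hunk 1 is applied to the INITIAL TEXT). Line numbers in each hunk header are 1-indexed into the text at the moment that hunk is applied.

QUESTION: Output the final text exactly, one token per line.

Hunk 1: at line 6 remove [wvnln] add [ugh,mcu] -> 11 lines: kzwxx lnaln oqj qjnek vwos hdf ugh mcu xrfv iwqyb nff
Hunk 2: at line 1 remove [lnaln,oqj] add [qvxyj,iqec] -> 11 lines: kzwxx qvxyj iqec qjnek vwos hdf ugh mcu xrfv iwqyb nff
Hunk 3: at line 4 remove [vwos,hdf] add [dfac,rvvrl,cfx] -> 12 lines: kzwxx qvxyj iqec qjnek dfac rvvrl cfx ugh mcu xrfv iwqyb nff
Hunk 4: at line 9 remove [xrfv,iwqyb] add [qdhkx,telwg,kncc] -> 13 lines: kzwxx qvxyj iqec qjnek dfac rvvrl cfx ugh mcu qdhkx telwg kncc nff
Hunk 5: at line 4 remove [rvvrl,cfx,ugh] add [oob] -> 11 lines: kzwxx qvxyj iqec qjnek dfac oob mcu qdhkx telwg kncc nff
Hunk 6: at line 5 remove [mcu,qdhkx,telwg] add [ihv] -> 9 lines: kzwxx qvxyj iqec qjnek dfac oob ihv kncc nff

Answer: kzwxx
qvxyj
iqec
qjnek
dfac
oob
ihv
kncc
nff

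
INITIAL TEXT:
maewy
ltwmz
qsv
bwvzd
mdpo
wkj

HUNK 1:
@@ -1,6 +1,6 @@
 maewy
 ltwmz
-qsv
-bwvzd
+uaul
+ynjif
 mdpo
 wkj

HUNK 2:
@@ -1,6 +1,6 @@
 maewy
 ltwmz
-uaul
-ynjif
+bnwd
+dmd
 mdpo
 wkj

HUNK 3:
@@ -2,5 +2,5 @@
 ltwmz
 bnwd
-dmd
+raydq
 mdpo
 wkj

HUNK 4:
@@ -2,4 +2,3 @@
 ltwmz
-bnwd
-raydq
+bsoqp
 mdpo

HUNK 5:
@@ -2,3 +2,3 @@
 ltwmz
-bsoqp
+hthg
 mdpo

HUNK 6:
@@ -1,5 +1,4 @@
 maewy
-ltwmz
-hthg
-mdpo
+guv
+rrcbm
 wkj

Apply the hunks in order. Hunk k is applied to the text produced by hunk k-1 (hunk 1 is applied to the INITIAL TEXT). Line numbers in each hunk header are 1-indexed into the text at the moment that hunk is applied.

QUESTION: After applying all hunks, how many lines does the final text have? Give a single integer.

Answer: 4

Derivation:
Hunk 1: at line 1 remove [qsv,bwvzd] add [uaul,ynjif] -> 6 lines: maewy ltwmz uaul ynjif mdpo wkj
Hunk 2: at line 1 remove [uaul,ynjif] add [bnwd,dmd] -> 6 lines: maewy ltwmz bnwd dmd mdpo wkj
Hunk 3: at line 2 remove [dmd] add [raydq] -> 6 lines: maewy ltwmz bnwd raydq mdpo wkj
Hunk 4: at line 2 remove [bnwd,raydq] add [bsoqp] -> 5 lines: maewy ltwmz bsoqp mdpo wkj
Hunk 5: at line 2 remove [bsoqp] add [hthg] -> 5 lines: maewy ltwmz hthg mdpo wkj
Hunk 6: at line 1 remove [ltwmz,hthg,mdpo] add [guv,rrcbm] -> 4 lines: maewy guv rrcbm wkj
Final line count: 4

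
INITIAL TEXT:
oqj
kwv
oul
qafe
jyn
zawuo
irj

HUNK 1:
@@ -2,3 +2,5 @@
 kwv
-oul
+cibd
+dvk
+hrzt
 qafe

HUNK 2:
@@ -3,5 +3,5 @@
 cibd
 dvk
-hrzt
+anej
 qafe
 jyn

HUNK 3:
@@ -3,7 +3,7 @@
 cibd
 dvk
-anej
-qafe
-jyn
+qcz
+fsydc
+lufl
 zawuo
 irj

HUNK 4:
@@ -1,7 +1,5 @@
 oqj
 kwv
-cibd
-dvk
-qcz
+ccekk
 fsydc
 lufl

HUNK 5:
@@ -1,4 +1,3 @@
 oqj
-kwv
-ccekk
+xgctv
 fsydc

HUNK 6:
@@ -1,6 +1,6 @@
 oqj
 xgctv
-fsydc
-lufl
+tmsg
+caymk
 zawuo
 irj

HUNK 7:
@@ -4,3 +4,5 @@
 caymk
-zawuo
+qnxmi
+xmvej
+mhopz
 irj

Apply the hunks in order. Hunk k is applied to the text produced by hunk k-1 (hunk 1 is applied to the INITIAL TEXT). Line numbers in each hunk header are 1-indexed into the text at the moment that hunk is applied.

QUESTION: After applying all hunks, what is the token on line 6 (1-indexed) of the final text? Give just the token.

Answer: xmvej

Derivation:
Hunk 1: at line 2 remove [oul] add [cibd,dvk,hrzt] -> 9 lines: oqj kwv cibd dvk hrzt qafe jyn zawuo irj
Hunk 2: at line 3 remove [hrzt] add [anej] -> 9 lines: oqj kwv cibd dvk anej qafe jyn zawuo irj
Hunk 3: at line 3 remove [anej,qafe,jyn] add [qcz,fsydc,lufl] -> 9 lines: oqj kwv cibd dvk qcz fsydc lufl zawuo irj
Hunk 4: at line 1 remove [cibd,dvk,qcz] add [ccekk] -> 7 lines: oqj kwv ccekk fsydc lufl zawuo irj
Hunk 5: at line 1 remove [kwv,ccekk] add [xgctv] -> 6 lines: oqj xgctv fsydc lufl zawuo irj
Hunk 6: at line 1 remove [fsydc,lufl] add [tmsg,caymk] -> 6 lines: oqj xgctv tmsg caymk zawuo irj
Hunk 7: at line 4 remove [zawuo] add [qnxmi,xmvej,mhopz] -> 8 lines: oqj xgctv tmsg caymk qnxmi xmvej mhopz irj
Final line 6: xmvej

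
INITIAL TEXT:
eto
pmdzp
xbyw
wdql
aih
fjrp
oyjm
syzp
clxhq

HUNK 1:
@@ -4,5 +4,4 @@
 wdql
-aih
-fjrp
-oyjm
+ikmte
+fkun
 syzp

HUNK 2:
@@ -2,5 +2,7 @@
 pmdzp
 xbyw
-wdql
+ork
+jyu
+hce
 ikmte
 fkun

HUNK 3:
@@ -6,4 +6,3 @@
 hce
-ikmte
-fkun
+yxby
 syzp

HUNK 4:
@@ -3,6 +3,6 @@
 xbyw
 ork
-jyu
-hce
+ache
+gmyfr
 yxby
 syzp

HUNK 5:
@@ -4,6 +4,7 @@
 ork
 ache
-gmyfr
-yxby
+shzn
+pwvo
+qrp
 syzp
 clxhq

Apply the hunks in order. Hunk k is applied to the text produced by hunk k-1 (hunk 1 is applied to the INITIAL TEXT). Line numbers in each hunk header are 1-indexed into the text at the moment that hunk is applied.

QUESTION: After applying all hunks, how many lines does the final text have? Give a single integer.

Hunk 1: at line 4 remove [aih,fjrp,oyjm] add [ikmte,fkun] -> 8 lines: eto pmdzp xbyw wdql ikmte fkun syzp clxhq
Hunk 2: at line 2 remove [wdql] add [ork,jyu,hce] -> 10 lines: eto pmdzp xbyw ork jyu hce ikmte fkun syzp clxhq
Hunk 3: at line 6 remove [ikmte,fkun] add [yxby] -> 9 lines: eto pmdzp xbyw ork jyu hce yxby syzp clxhq
Hunk 4: at line 3 remove [jyu,hce] add [ache,gmyfr] -> 9 lines: eto pmdzp xbyw ork ache gmyfr yxby syzp clxhq
Hunk 5: at line 4 remove [gmyfr,yxby] add [shzn,pwvo,qrp] -> 10 lines: eto pmdzp xbyw ork ache shzn pwvo qrp syzp clxhq
Final line count: 10

Answer: 10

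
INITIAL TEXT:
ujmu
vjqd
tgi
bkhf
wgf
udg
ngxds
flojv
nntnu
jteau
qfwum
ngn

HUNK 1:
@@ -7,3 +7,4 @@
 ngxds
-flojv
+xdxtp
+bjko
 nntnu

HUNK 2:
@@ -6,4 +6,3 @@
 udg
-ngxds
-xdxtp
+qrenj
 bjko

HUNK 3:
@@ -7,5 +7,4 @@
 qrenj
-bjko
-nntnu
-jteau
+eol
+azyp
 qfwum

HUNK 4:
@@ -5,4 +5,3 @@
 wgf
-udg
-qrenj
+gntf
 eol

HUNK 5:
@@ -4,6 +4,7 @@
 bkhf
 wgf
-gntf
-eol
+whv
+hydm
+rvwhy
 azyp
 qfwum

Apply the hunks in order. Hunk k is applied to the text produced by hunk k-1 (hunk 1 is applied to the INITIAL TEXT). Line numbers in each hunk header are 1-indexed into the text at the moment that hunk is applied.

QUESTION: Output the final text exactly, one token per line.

Answer: ujmu
vjqd
tgi
bkhf
wgf
whv
hydm
rvwhy
azyp
qfwum
ngn

Derivation:
Hunk 1: at line 7 remove [flojv] add [xdxtp,bjko] -> 13 lines: ujmu vjqd tgi bkhf wgf udg ngxds xdxtp bjko nntnu jteau qfwum ngn
Hunk 2: at line 6 remove [ngxds,xdxtp] add [qrenj] -> 12 lines: ujmu vjqd tgi bkhf wgf udg qrenj bjko nntnu jteau qfwum ngn
Hunk 3: at line 7 remove [bjko,nntnu,jteau] add [eol,azyp] -> 11 lines: ujmu vjqd tgi bkhf wgf udg qrenj eol azyp qfwum ngn
Hunk 4: at line 5 remove [udg,qrenj] add [gntf] -> 10 lines: ujmu vjqd tgi bkhf wgf gntf eol azyp qfwum ngn
Hunk 5: at line 4 remove [gntf,eol] add [whv,hydm,rvwhy] -> 11 lines: ujmu vjqd tgi bkhf wgf whv hydm rvwhy azyp qfwum ngn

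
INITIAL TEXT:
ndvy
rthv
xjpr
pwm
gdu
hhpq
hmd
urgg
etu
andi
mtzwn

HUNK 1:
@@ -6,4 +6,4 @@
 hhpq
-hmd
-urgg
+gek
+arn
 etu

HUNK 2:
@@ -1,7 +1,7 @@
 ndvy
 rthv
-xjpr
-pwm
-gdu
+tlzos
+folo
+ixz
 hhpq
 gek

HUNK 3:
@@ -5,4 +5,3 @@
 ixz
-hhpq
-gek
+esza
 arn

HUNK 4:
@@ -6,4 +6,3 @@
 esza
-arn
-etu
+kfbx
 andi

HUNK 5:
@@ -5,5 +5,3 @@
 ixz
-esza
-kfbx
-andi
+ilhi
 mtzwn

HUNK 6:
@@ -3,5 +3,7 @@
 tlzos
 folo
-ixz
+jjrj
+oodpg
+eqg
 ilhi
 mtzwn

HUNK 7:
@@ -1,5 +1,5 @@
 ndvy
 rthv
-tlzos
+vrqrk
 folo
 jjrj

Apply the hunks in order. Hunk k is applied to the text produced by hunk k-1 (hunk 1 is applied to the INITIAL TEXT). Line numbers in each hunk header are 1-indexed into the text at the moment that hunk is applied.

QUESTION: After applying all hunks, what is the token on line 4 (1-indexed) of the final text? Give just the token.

Hunk 1: at line 6 remove [hmd,urgg] add [gek,arn] -> 11 lines: ndvy rthv xjpr pwm gdu hhpq gek arn etu andi mtzwn
Hunk 2: at line 1 remove [xjpr,pwm,gdu] add [tlzos,folo,ixz] -> 11 lines: ndvy rthv tlzos folo ixz hhpq gek arn etu andi mtzwn
Hunk 3: at line 5 remove [hhpq,gek] add [esza] -> 10 lines: ndvy rthv tlzos folo ixz esza arn etu andi mtzwn
Hunk 4: at line 6 remove [arn,etu] add [kfbx] -> 9 lines: ndvy rthv tlzos folo ixz esza kfbx andi mtzwn
Hunk 5: at line 5 remove [esza,kfbx,andi] add [ilhi] -> 7 lines: ndvy rthv tlzos folo ixz ilhi mtzwn
Hunk 6: at line 3 remove [ixz] add [jjrj,oodpg,eqg] -> 9 lines: ndvy rthv tlzos folo jjrj oodpg eqg ilhi mtzwn
Hunk 7: at line 1 remove [tlzos] add [vrqrk] -> 9 lines: ndvy rthv vrqrk folo jjrj oodpg eqg ilhi mtzwn
Final line 4: folo

Answer: folo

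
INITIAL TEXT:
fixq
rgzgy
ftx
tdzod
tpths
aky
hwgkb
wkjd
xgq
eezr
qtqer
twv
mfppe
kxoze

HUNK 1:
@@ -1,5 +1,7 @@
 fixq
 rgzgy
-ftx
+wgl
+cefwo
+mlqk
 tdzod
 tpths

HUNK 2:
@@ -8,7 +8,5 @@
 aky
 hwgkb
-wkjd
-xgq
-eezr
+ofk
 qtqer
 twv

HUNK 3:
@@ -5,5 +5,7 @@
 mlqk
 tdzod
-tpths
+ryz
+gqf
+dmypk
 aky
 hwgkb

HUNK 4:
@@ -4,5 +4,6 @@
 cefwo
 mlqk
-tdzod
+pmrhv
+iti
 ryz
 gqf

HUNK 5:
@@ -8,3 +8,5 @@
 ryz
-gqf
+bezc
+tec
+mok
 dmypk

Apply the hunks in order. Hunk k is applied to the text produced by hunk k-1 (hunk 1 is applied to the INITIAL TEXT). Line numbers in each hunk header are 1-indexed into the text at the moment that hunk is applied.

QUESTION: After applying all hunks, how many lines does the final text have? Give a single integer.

Answer: 19

Derivation:
Hunk 1: at line 1 remove [ftx] add [wgl,cefwo,mlqk] -> 16 lines: fixq rgzgy wgl cefwo mlqk tdzod tpths aky hwgkb wkjd xgq eezr qtqer twv mfppe kxoze
Hunk 2: at line 8 remove [wkjd,xgq,eezr] add [ofk] -> 14 lines: fixq rgzgy wgl cefwo mlqk tdzod tpths aky hwgkb ofk qtqer twv mfppe kxoze
Hunk 3: at line 5 remove [tpths] add [ryz,gqf,dmypk] -> 16 lines: fixq rgzgy wgl cefwo mlqk tdzod ryz gqf dmypk aky hwgkb ofk qtqer twv mfppe kxoze
Hunk 4: at line 4 remove [tdzod] add [pmrhv,iti] -> 17 lines: fixq rgzgy wgl cefwo mlqk pmrhv iti ryz gqf dmypk aky hwgkb ofk qtqer twv mfppe kxoze
Hunk 5: at line 8 remove [gqf] add [bezc,tec,mok] -> 19 lines: fixq rgzgy wgl cefwo mlqk pmrhv iti ryz bezc tec mok dmypk aky hwgkb ofk qtqer twv mfppe kxoze
Final line count: 19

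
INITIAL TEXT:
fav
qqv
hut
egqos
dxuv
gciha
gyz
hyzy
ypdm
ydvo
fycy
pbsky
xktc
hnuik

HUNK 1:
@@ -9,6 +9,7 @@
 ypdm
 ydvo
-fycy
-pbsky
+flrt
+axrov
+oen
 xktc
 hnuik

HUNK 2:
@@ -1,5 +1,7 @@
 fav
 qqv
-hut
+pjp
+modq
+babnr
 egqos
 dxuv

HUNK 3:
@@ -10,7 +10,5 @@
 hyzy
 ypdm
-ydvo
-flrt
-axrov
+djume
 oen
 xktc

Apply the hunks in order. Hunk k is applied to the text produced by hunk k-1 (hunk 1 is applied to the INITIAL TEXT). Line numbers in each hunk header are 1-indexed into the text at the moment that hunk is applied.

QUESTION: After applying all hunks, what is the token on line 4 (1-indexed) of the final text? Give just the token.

Hunk 1: at line 9 remove [fycy,pbsky] add [flrt,axrov,oen] -> 15 lines: fav qqv hut egqos dxuv gciha gyz hyzy ypdm ydvo flrt axrov oen xktc hnuik
Hunk 2: at line 1 remove [hut] add [pjp,modq,babnr] -> 17 lines: fav qqv pjp modq babnr egqos dxuv gciha gyz hyzy ypdm ydvo flrt axrov oen xktc hnuik
Hunk 3: at line 10 remove [ydvo,flrt,axrov] add [djume] -> 15 lines: fav qqv pjp modq babnr egqos dxuv gciha gyz hyzy ypdm djume oen xktc hnuik
Final line 4: modq

Answer: modq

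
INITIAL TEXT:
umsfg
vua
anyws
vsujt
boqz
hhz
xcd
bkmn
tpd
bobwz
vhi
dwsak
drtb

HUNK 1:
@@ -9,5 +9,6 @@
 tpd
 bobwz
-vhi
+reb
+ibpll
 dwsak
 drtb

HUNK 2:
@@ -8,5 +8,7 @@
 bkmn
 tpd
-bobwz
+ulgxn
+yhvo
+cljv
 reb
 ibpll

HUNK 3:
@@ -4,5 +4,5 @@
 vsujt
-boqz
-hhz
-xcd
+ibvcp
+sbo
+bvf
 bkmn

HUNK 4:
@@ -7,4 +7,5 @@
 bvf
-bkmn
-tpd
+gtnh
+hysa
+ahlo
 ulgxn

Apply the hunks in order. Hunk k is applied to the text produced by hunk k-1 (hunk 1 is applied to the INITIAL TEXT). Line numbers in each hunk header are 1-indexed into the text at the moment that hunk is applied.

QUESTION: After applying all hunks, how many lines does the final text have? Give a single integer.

Hunk 1: at line 9 remove [vhi] add [reb,ibpll] -> 14 lines: umsfg vua anyws vsujt boqz hhz xcd bkmn tpd bobwz reb ibpll dwsak drtb
Hunk 2: at line 8 remove [bobwz] add [ulgxn,yhvo,cljv] -> 16 lines: umsfg vua anyws vsujt boqz hhz xcd bkmn tpd ulgxn yhvo cljv reb ibpll dwsak drtb
Hunk 3: at line 4 remove [boqz,hhz,xcd] add [ibvcp,sbo,bvf] -> 16 lines: umsfg vua anyws vsujt ibvcp sbo bvf bkmn tpd ulgxn yhvo cljv reb ibpll dwsak drtb
Hunk 4: at line 7 remove [bkmn,tpd] add [gtnh,hysa,ahlo] -> 17 lines: umsfg vua anyws vsujt ibvcp sbo bvf gtnh hysa ahlo ulgxn yhvo cljv reb ibpll dwsak drtb
Final line count: 17

Answer: 17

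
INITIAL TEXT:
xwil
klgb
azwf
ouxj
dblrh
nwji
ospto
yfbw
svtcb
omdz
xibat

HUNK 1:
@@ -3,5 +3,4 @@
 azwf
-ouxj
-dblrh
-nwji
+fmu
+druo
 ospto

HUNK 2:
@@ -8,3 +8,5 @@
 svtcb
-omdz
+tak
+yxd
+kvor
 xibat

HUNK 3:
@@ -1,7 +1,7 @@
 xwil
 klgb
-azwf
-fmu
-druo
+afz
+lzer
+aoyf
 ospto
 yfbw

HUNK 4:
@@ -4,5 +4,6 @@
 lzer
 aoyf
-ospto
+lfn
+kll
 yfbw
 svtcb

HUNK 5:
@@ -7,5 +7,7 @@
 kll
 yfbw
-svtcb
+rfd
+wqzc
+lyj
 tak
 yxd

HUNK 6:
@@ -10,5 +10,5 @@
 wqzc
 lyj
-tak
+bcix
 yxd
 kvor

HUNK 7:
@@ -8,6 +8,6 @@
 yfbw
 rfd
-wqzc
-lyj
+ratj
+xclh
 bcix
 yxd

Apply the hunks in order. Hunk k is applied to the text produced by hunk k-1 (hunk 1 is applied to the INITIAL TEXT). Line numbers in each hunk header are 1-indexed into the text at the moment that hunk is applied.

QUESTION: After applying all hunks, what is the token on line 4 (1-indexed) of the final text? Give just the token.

Hunk 1: at line 3 remove [ouxj,dblrh,nwji] add [fmu,druo] -> 10 lines: xwil klgb azwf fmu druo ospto yfbw svtcb omdz xibat
Hunk 2: at line 8 remove [omdz] add [tak,yxd,kvor] -> 12 lines: xwil klgb azwf fmu druo ospto yfbw svtcb tak yxd kvor xibat
Hunk 3: at line 1 remove [azwf,fmu,druo] add [afz,lzer,aoyf] -> 12 lines: xwil klgb afz lzer aoyf ospto yfbw svtcb tak yxd kvor xibat
Hunk 4: at line 4 remove [ospto] add [lfn,kll] -> 13 lines: xwil klgb afz lzer aoyf lfn kll yfbw svtcb tak yxd kvor xibat
Hunk 5: at line 7 remove [svtcb] add [rfd,wqzc,lyj] -> 15 lines: xwil klgb afz lzer aoyf lfn kll yfbw rfd wqzc lyj tak yxd kvor xibat
Hunk 6: at line 10 remove [tak] add [bcix] -> 15 lines: xwil klgb afz lzer aoyf lfn kll yfbw rfd wqzc lyj bcix yxd kvor xibat
Hunk 7: at line 8 remove [wqzc,lyj] add [ratj,xclh] -> 15 lines: xwil klgb afz lzer aoyf lfn kll yfbw rfd ratj xclh bcix yxd kvor xibat
Final line 4: lzer

Answer: lzer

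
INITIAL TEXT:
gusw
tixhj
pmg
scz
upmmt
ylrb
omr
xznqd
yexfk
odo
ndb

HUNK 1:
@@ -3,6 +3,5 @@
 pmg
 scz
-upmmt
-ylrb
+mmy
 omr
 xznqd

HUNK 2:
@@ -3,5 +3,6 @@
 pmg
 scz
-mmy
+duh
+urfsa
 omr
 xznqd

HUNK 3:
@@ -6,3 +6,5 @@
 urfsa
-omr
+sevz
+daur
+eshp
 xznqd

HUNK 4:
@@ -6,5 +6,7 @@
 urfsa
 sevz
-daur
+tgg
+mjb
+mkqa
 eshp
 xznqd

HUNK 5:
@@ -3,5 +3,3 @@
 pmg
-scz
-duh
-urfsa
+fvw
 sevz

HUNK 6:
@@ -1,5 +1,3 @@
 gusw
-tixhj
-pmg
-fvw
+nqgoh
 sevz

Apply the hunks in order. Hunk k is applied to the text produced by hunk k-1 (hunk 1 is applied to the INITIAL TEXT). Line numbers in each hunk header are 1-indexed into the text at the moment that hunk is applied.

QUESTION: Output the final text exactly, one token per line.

Answer: gusw
nqgoh
sevz
tgg
mjb
mkqa
eshp
xznqd
yexfk
odo
ndb

Derivation:
Hunk 1: at line 3 remove [upmmt,ylrb] add [mmy] -> 10 lines: gusw tixhj pmg scz mmy omr xznqd yexfk odo ndb
Hunk 2: at line 3 remove [mmy] add [duh,urfsa] -> 11 lines: gusw tixhj pmg scz duh urfsa omr xznqd yexfk odo ndb
Hunk 3: at line 6 remove [omr] add [sevz,daur,eshp] -> 13 lines: gusw tixhj pmg scz duh urfsa sevz daur eshp xznqd yexfk odo ndb
Hunk 4: at line 6 remove [daur] add [tgg,mjb,mkqa] -> 15 lines: gusw tixhj pmg scz duh urfsa sevz tgg mjb mkqa eshp xznqd yexfk odo ndb
Hunk 5: at line 3 remove [scz,duh,urfsa] add [fvw] -> 13 lines: gusw tixhj pmg fvw sevz tgg mjb mkqa eshp xznqd yexfk odo ndb
Hunk 6: at line 1 remove [tixhj,pmg,fvw] add [nqgoh] -> 11 lines: gusw nqgoh sevz tgg mjb mkqa eshp xznqd yexfk odo ndb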